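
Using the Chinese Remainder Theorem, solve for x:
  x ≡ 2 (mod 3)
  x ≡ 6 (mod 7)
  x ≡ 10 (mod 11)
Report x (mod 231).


Moduli 3, 7, 11 are pairwise coprime; by CRT there is a unique solution modulo M = 3 · 7 · 11 = 231.
Solve pairwise, accumulating the modulus:
  Start with x ≡ 2 (mod 3).
  Combine with x ≡ 6 (mod 7): since gcd(3, 7) = 1, we get a unique residue mod 21.
    Write x = 2 + 3·t and substitute into x ≡ 6 (mod 7): 3·t ≡ 6 − 2 = 4 (mod 7).
    The inverse of 3 mod 7 is 5 (since 3·5 = 15 = 2·7 + 1), so t ≡ 5·4 = 20 ≡ 6 (mod 7).
    Then x = 2 + 3·6 = 20, valid modulo lcm(3, 7) = 21: x ≡ 20 (mod 21).
  Combine with x ≡ 10 (mod 11): since gcd(21, 11) = 1, we get a unique residue mod 231.
    Write x = 20 + 21·t and substitute into x ≡ 10 (mod 11): 21·t ≡ 10 − 20 = -10 (mod 11).
    Reduce coefficients mod 11: 10·t ≡ 1 (mod 11).
    The inverse of 10 mod 11 is 10 (since 10·10 = 100 = 9·11 + 1), so t ≡ 10·1 = 10 ≡ 10 (mod 11).
    Then x = 20 + 21·10 = 230, valid modulo lcm(21, 11) = 231: x ≡ 230 (mod 231).
Verify: 230 mod 3 = 2 ✓, 230 mod 7 = 6 ✓, 230 mod 11 = 10 ✓.

x ≡ 230 (mod 231).


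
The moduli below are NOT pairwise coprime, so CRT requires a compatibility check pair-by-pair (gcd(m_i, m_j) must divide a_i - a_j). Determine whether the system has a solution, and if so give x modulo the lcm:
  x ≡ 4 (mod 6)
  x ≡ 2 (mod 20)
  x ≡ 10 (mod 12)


Moduli 6, 20, 12 are not pairwise coprime, so CRT works modulo lcm(m_i) when all pairwise compatibility conditions hold.
Pairwise compatibility: gcd(m_i, m_j) must divide a_i - a_j for every pair.
Merge one congruence at a time:
  Start: x ≡ 4 (mod 6).
  Combine with x ≡ 2 (mod 20): gcd(6, 20) = 2; 2 - 4 = -2, which IS divisible by 2, so compatible.
    Write x = 4 + 6·t and substitute into x ≡ 2 (mod 20): 6·t ≡ 2 − 4 = -2 (mod 20).
    Divide the congruence (and modulus) by g = 2: 3·t ≡ -1 (mod 10).
    Reduce coefficients mod 10: 3·t ≡ 9 (mod 10).
    The inverse of 3 mod 10 is 7 (since 3·7 = 21 = 2·10 + 1), so t ≡ 7·9 = 63 ≡ 3 (mod 10).
    Then x = 4 + 6·3 = 22, valid modulo lcm(6, 20) = 60: x ≡ 22 (mod 60).
  Combine with x ≡ 10 (mod 12): gcd(60, 12) = 12; 10 - 22 = -12, which IS divisible by 12, so compatible.
    Write x = 22 + 60·t and substitute into x ≡ 10 (mod 12): 60·t ≡ 10 − 22 = -12 (mod 12).
    Divide the congruence (and modulus) by g = 12: 5·t ≡ -1 (mod 1).
    Modulo 1 every t works; take t = 0.
    Then x = 22 + 60·0 = 22, valid modulo lcm(60, 12) = 60: x ≡ 22 (mod 60).
Verify: 22 mod 6 = 4, 22 mod 20 = 2, 22 mod 12 = 10.

x ≡ 22 (mod 60).


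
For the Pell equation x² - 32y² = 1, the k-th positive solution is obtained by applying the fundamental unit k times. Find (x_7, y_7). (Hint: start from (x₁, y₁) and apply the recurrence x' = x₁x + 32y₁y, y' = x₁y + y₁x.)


Step 1: Find the fundamental solution (x₁, y₁) of x² - 32y² = 1.
  Expand √32 as a continued fraction. a₀ = ⌊√32⌋ = 5; iterate m_{k+1} = d_k·a_k − m_k, d_{k+1} = (32 − m_{k+1}²)/d_k, a_{k+1} = ⌊(a₀ + m_{k+1})/d_{k+1}⌋ (starting m₀ = 0, d₀ = 1), with convergents p_k = a_k·p_{k-1} + p_{k-2}, q_k = a_k·q_{k-1} + q_{k-2} (p₋₁ = 1, q₋₁ = 0):
  k = 0: a₀ = 5; p₀/q₀ = 5/1; p₀² − 32·q₀² = 25 − 32 = -7.
  k = 1: m = 5, d = 7, a = ⌊(5 + 5)/7⌋ = 1; p/q = (1·5 + 1)/(1·1 + 0) = 6/1; p² − 32·q² = 36 − 32 = 4.
  k = 2: m = 2, d = 4, a = ⌊(5 + 2)/4⌋ = 1; p/q = (1·6 + 5)/(1·1 + 1) = 11/2; p² − 32·q² = 121 − 128 = -7.
  k = 3: m = 2, d = 7, a = ⌊(5 + 2)/7⌋ = 1; p/q = (1·11 + 6)/(1·2 + 1) = 17/3; p² − 32·q² = 289 − 288 = 1.
  The first convergent with p² − 32·q² = 1 gives the fundamental solution (x₁, y₁) = (17, 3).
Step 2: Apply the recurrence (x_{n+1}, y_{n+1}) = (x₁x_n + 32y₁y_n, x₁y_n + y₁x_n) repeatedly.
  From (x_1, y_1) = (17, 3): x_2 = 17·17 + 32·3·3 = 577; y_2 = 17·3 + 3·17 = 102.
  From (x_2, y_2) = (577, 102): x_3 = 17·577 + 32·3·102 = 19601; y_3 = 17·102 + 3·577 = 3465.
  From (x_3, y_3) = (19601, 3465): x_4 = 17·19601 + 32·3·3465 = 665857; y_4 = 17·3465 + 3·19601 = 117708.
  From (x_4, y_4) = (665857, 117708): x_5 = 17·665857 + 32·3·117708 = 22619537; y_5 = 17·117708 + 3·665857 = 3998607.
  From (x_5, y_5) = (22619537, 3998607): x_6 = 17·22619537 + 32·3·3998607 = 768398401; y_6 = 17·3998607 + 3·22619537 = 135834930.
  From (x_6, y_6) = (768398401, 135834930): x_7 = 17·768398401 + 32·3·135834930 = 26102926097; y_7 = 17·135834930 + 3·768398401 = 4614389013.
Step 3: Verify x_7² - 32·y_7² = 681362750825443653409 - 681362750825443653408 = 1 (should be 1). ✓

(x_1, y_1) = (17, 3); (x_7, y_7) = (26102926097, 4614389013).


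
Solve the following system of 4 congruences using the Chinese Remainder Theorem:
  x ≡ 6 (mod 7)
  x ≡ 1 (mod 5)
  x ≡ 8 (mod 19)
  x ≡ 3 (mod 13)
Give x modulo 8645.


Product of moduli M = 7 · 5 · 19 · 13 = 8645.
Merge one congruence at a time:
  Start: x ≡ 6 (mod 7).
  Combine with x ≡ 1 (mod 5); new modulus lcm = 35.
    Write x = 6 + 7·t and substitute into x ≡ 1 (mod 5): 7·t ≡ 1 − 6 = -5 (mod 5).
    Reduce coefficients mod 5: 2·t ≡ 0 (mod 5).
    The inverse of 2 mod 5 is 3 (since 2·3 = 6 = 1·5 + 1), so t ≡ 3·0 = 0 ≡ 0 (mod 5).
    Then x = 6 + 7·0 = 6, valid modulo lcm(7, 5) = 35: x ≡ 6 (mod 35).
  Combine with x ≡ 8 (mod 19); new modulus lcm = 665.
    Write x = 6 + 35·t and substitute into x ≡ 8 (mod 19): 35·t ≡ 8 − 6 = 2 (mod 19).
    Reduce coefficients mod 19: 16·t ≡ 2 (mod 19).
    The inverse of 16 mod 19 is 6 (since 16·6 = 96 = 5·19 + 1), so t ≡ 6·2 = 12 ≡ 12 (mod 19).
    Then x = 6 + 35·12 = 426, valid modulo lcm(35, 19) = 665: x ≡ 426 (mod 665).
  Combine with x ≡ 3 (mod 13); new modulus lcm = 8645.
    Write x = 426 + 665·t and substitute into x ≡ 3 (mod 13): 665·t ≡ 3 − 426 = -423 (mod 13).
    Reduce coefficients mod 13: 2·t ≡ 6 (mod 13).
    The inverse of 2 mod 13 is 7 (since 2·7 = 14 = 1·13 + 1), so t ≡ 7·6 = 42 ≡ 3 (mod 13).
    Then x = 426 + 665·3 = 2421, valid modulo lcm(665, 13) = 8645: x ≡ 2421 (mod 8645).
Verify against each original: 2421 mod 7 = 6, 2421 mod 5 = 1, 2421 mod 19 = 8, 2421 mod 13 = 3.

x ≡ 2421 (mod 8645).


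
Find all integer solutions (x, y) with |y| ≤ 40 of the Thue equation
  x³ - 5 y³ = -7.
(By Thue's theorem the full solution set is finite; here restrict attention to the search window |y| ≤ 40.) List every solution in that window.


The equation is x³ - 5y³ = -7. For fixed y, x³ = 5·y³ − 7, so a solution requires the RHS to be a perfect cube.
Strategy: iterate y from -40 to 40, compute RHS = 5·y³ − 7, and check whether it is a (positive or negative) perfect cube.
Check small values of y:
  y = 0: RHS = -7 is not a perfect cube.
  y = 1: RHS = -2 is not a perfect cube.
  y = -1: RHS = -12 is not a perfect cube.
  y = 2: RHS = 33 is not a perfect cube.
  y = -2: RHS = -47 is not a perfect cube.
  y = 3: RHS = 128 is not a perfect cube.
  y = -3: RHS = -142 is not a perfect cube.
Continuing the search up to |y| = 40 finds no solutions either.
No (x, y) in the scanned range satisfies the equation.

No integer solutions with |y| ≤ 40.


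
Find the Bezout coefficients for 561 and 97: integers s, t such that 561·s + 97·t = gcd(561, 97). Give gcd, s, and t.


Euclidean algorithm on (561, 97) — divide until remainder is 0:
  561 = 5 · 97 + 76
  97 = 1 · 76 + 21
  76 = 3 · 21 + 13
  21 = 1 · 13 + 8
  13 = 1 · 8 + 5
  8 = 1 · 5 + 3
  5 = 1 · 3 + 2
  3 = 1 · 2 + 1
  2 = 2 · 1 + 0
gcd(561, 97) = 1.
Track Bezout coefficients alongside the remainders: start with r₀ = 561 = a·1 + b·0 (s = 1, t = 0) and r₁ = 97 = a·0 + b·1 (s = 0, t = 1); each new remainder r_{k+1} = r_{k-1} − q_k·r_k inherits s_{k+1} = s_{k-1} − q_k·s_k, t_{k+1} = t_{k-1} − q_k·t_k, so r_k = a·s_k + b·t_k at every step:
  q = 5: r = 76, s = 1 − 5·0 = 1, t = 0 − 5·1 = -5  (check: 561·1 + 97·(-5) = 76)
  q = 1: r = 21, s = 0 − 1·1 = -1, t = 1 − 1·(-5) = 6  (check: 561·(-1) + 97·6 = 21)
  q = 3: r = 13, s = 1 − 3·(-1) = 4, t = -5 − 3·6 = -23  (check: 561·4 + 97·(-23) = 13)
  q = 1: r = 8, s = -1 − 1·4 = -5, t = 6 − 1·(-23) = 29  (check: 561·(-5) + 97·29 = 8)
  q = 1: r = 5, s = 4 − 1·(-5) = 9, t = -23 − 1·29 = -52  (check: 561·9 + 97·(-52) = 5)
  q = 1: r = 3, s = -5 − 1·9 = -14, t = 29 − 1·(-52) = 81  (check: 561·(-14) + 97·81 = 3)
  q = 1: r = 2, s = 9 − 1·(-14) = 23, t = -52 − 1·81 = -133  (check: 561·23 + 97·(-133) = 2)
  q = 1: r = 1, s = -14 − 1·23 = -37, t = 81 − 1·(-133) = 214  (check: 561·(-37) + 97·214 = 1)
The row with r = 1 (the gcd) gives the Bezout coefficients s = -37, t = 214.
Result: 561 · (-37) + 97 · (214) = 1.

gcd(561, 97) = 1; s = -37, t = 214 (check: 561·(-37) + 97·214 = 1).


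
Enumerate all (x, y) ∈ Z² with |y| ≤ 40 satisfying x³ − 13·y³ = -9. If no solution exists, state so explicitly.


The equation is x³ - 13y³ = -9. For fixed y, x³ = 13·y³ − 9, so a solution requires the RHS to be a perfect cube.
Strategy: iterate y from -40 to 40, compute RHS = 13·y³ − 9, and check whether it is a (positive or negative) perfect cube.
Check small values of y:
  y = 0: RHS = -9 is not a perfect cube.
  y = 1: RHS = 4 is not a perfect cube.
  y = -1: RHS = -22 is not a perfect cube.
  y = 2: RHS = 95 is not a perfect cube.
  y = -2: RHS = -113 is not a perfect cube.
  y = 3: RHS = 342 is not a perfect cube.
  y = -3: RHS = -360 is not a perfect cube.
Continuing the search up to |y| = 40 finds no solutions either.
No (x, y) in the scanned range satisfies the equation.

No integer solutions with |y| ≤ 40.


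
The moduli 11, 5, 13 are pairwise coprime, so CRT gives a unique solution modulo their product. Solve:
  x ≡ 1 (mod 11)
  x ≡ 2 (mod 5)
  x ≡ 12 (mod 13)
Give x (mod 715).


Moduli 11, 5, 13 are pairwise coprime; by CRT there is a unique solution modulo M = 11 · 5 · 13 = 715.
Solve pairwise, accumulating the modulus:
  Start with x ≡ 1 (mod 11).
  Combine with x ≡ 2 (mod 5): since gcd(11, 5) = 1, we get a unique residue mod 55.
    Write x = 1 + 11·t and substitute into x ≡ 2 (mod 5): 11·t ≡ 2 − 1 = 1 (mod 5).
    Reduce coefficients mod 5: 1·t ≡ 1 (mod 5).
    So t ≡ 1 (mod 5).
    Then x = 1 + 11·1 = 12, valid modulo lcm(11, 5) = 55: x ≡ 12 (mod 55).
  Combine with x ≡ 12 (mod 13): since gcd(55, 13) = 1, we get a unique residue mod 715.
    Write x = 12 + 55·t and substitute into x ≡ 12 (mod 13): 55·t ≡ 12 − 12 = 0 (mod 13).
    Reduce coefficients mod 13: 3·t ≡ 0 (mod 13).
    The inverse of 3 mod 13 is 9 (since 3·9 = 27 = 2·13 + 1), so t ≡ 9·0 = 0 ≡ 0 (mod 13).
    Then x = 12 + 55·0 = 12, valid modulo lcm(55, 13) = 715: x ≡ 12 (mod 715).
Verify: 12 mod 11 = 1 ✓, 12 mod 5 = 2 ✓, 12 mod 13 = 12 ✓.

x ≡ 12 (mod 715).


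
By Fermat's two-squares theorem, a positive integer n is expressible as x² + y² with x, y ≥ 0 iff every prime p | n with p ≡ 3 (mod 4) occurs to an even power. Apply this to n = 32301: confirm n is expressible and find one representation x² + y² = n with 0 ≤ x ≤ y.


Step 1: Factor n = 32301 = 3^2 · 37 · 97.
Step 2: Check the mod-4 condition on each prime factor: 3 ≡ 3 (mod 4), exponent 2 (must be even); 37 ≡ 1 (mod 4), exponent 1; 97 ≡ 1 (mod 4), exponent 1.
All primes ≡ 3 (mod 4) appear to even exponent (or don't appear), so by the two-squares theorem n IS expressible as a sum of two squares.
Step 3: Build a representation. Group n = k² · m with k = 3 and m = 37 · 97 = 3589 (a product of primes ≡ 1 (mod 4)); a representation of m scales to one of n via (k·x)² + (k·y)² = k²(x² + y²). Each prime p ≡ 1 (mod 4) is itself a sum of two squares; find a² by testing p − a² for a perfect square:
  37: 37 − 1² = 36 = 6² ⇒ 37 = 1² + 6².
  97: 97 − 1² = 96, 97 − 2² = 93, 97 − 3² = 88, 97 − 4² = 81 = 9² ⇒ 97 = 4² + 9².
  Combine using the Brahmagupta–Fibonacci identity (a² + b²)(c² + d²) = (ac − bd)² + (ad + bc)² = (ac + bd)² + (ad − bc)²:
  37 · 97 = 3589: from (1² + 6²)(4² + 9²), take (1·4 − 6·9, 1·9 + 6·4) = (4 − 54, 9 + 24) = (-50, 33); dropping signs (only squares matter) gives (50, 33); check 50² + 33² = 2500 + 1089 = 3589 ✓.
  Scale by k = 3: (3·50, 3·33) = (150, 99).
Step 4: Order so x ≤ y and verify: 99² + 150² = 9801 + 22500 = 32301 = n. ✓

n = 32301 = 99² + 150² (one valid representation with x ≤ y).


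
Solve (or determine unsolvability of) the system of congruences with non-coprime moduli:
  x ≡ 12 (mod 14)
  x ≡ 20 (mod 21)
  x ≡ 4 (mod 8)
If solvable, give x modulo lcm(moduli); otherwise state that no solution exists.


Moduli 14, 21, 8 are not pairwise coprime, so CRT works modulo lcm(m_i) when all pairwise compatibility conditions hold.
Pairwise compatibility: gcd(m_i, m_j) must divide a_i - a_j for every pair.
Merge one congruence at a time:
  Start: x ≡ 12 (mod 14).
  Combine with x ≡ 20 (mod 21): gcd(14, 21) = 7, and 20 - 12 = 8 is NOT divisible by 7.
    ⇒ system is inconsistent (no integer solution).

No solution (the system is inconsistent).


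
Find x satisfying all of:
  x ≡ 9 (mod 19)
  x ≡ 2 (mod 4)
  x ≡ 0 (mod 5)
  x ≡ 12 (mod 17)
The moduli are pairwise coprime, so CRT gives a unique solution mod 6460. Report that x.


Product of moduli M = 19 · 4 · 5 · 17 = 6460.
Merge one congruence at a time:
  Start: x ≡ 9 (mod 19).
  Combine with x ≡ 2 (mod 4); new modulus lcm = 76.
    Write x = 9 + 19·t and substitute into x ≡ 2 (mod 4): 19·t ≡ 2 − 9 = -7 (mod 4).
    Reduce coefficients mod 4: 3·t ≡ 1 (mod 4).
    The inverse of 3 mod 4 is 3 (since 3·3 = 9 = 2·4 + 1), so t ≡ 3·1 = 3 ≡ 3 (mod 4).
    Then x = 9 + 19·3 = 66, valid modulo lcm(19, 4) = 76: x ≡ 66 (mod 76).
  Combine with x ≡ 0 (mod 5); new modulus lcm = 380.
    Write x = 66 + 76·t and substitute into x ≡ 0 (mod 5): 76·t ≡ 0 − 66 = -66 (mod 5).
    Reduce coefficients mod 5: 1·t ≡ 4 (mod 5).
    So t ≡ 4 (mod 5).
    Then x = 66 + 76·4 = 370, valid modulo lcm(76, 5) = 380: x ≡ 370 (mod 380).
  Combine with x ≡ 12 (mod 17); new modulus lcm = 6460.
    Write x = 370 + 380·t and substitute into x ≡ 12 (mod 17): 380·t ≡ 12 − 370 = -358 (mod 17).
    Reduce coefficients mod 17: 6·t ≡ 16 (mod 17).
    The inverse of 6 mod 17 is 3 (since 6·3 = 18 = 1·17 + 1), so t ≡ 3·16 = 48 ≡ 14 (mod 17).
    Then x = 370 + 380·14 = 5690, valid modulo lcm(380, 17) = 6460: x ≡ 5690 (mod 6460).
Verify against each original: 5690 mod 19 = 9, 5690 mod 4 = 2, 5690 mod 5 = 0, 5690 mod 17 = 12.

x ≡ 5690 (mod 6460).


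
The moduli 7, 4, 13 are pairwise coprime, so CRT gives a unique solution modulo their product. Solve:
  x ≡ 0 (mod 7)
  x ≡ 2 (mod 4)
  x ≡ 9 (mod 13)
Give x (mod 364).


Moduli 7, 4, 13 are pairwise coprime; by CRT there is a unique solution modulo M = 7 · 4 · 13 = 364.
Solve pairwise, accumulating the modulus:
  Start with x ≡ 0 (mod 7).
  Combine with x ≡ 2 (mod 4): since gcd(7, 4) = 1, we get a unique residue mod 28.
    Write x = 0 + 7·t and substitute into x ≡ 2 (mod 4): 7·t ≡ 2 − 0 = 2 (mod 4).
    Reduce coefficients mod 4: 3·t ≡ 2 (mod 4).
    The inverse of 3 mod 4 is 3 (since 3·3 = 9 = 2·4 + 1), so t ≡ 3·2 = 6 ≡ 2 (mod 4).
    Then x = 0 + 7·2 = 14, valid modulo lcm(7, 4) = 28: x ≡ 14 (mod 28).
  Combine with x ≡ 9 (mod 13): since gcd(28, 13) = 1, we get a unique residue mod 364.
    Write x = 14 + 28·t and substitute into x ≡ 9 (mod 13): 28·t ≡ 9 − 14 = -5 (mod 13).
    Reduce coefficients mod 13: 2·t ≡ 8 (mod 13).
    The inverse of 2 mod 13 is 7 (since 2·7 = 14 = 1·13 + 1), so t ≡ 7·8 = 56 ≡ 4 (mod 13).
    Then x = 14 + 28·4 = 126, valid modulo lcm(28, 13) = 364: x ≡ 126 (mod 364).
Verify: 126 mod 7 = 0 ✓, 126 mod 4 = 2 ✓, 126 mod 13 = 9 ✓.

x ≡ 126 (mod 364).


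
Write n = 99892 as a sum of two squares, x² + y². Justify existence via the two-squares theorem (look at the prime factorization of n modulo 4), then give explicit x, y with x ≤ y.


Step 1: Factor n = 99892 = 2^2 · 13 · 17 · 113.
Step 2: Check the mod-4 condition on each prime factor: 2 = 2 (special); 13 ≡ 1 (mod 4), exponent 1; 17 ≡ 1 (mod 4), exponent 1; 113 ≡ 1 (mod 4), exponent 1.
All primes ≡ 3 (mod 4) appear to even exponent (or don't appear), so by the two-squares theorem n IS expressible as a sum of two squares.
Step 3: Build a representation. Group n = k² · m with k = 2 and m = 13 · 17 · 113 = 24973 (a product of primes ≡ 1 (mod 4)); a representation of m scales to one of n via (k·x)² + (k·y)² = k²(x² + y²). Each prime p ≡ 1 (mod 4) is itself a sum of two squares; find a² by testing p − a² for a perfect square:
  13: 13 − 1² = 12, 13 − 2² = 9 = 3² ⇒ 13 = 2² + 3².
  17: 17 − 1² = 16 = 4² ⇒ 17 = 1² + 4².
  113: 113 − 1² = 112, 113 − 2² = 109, 113 − 3² = 104, 113 − 4² = 97, 113 − 5² = 88, 113 − 6² = 77, 113 − 7² = 64 = 8² ⇒ 113 = 7² + 8².
  Combine using the Brahmagupta–Fibonacci identity (a² + b²)(c² + d²) = (ac − bd)² + (ad + bc)² = (ac + bd)² + (ad − bc)²:
  13 · 17 = 221: from (2² + 3²)(1² + 4²), take (2·1 − 3·4, 2·4 + 3·1) = (2 − 12, 8 + 3) = (-10, 11); dropping signs (only squares matter) gives (10, 11); check 10² + 11² = 100 + 121 = 221 ✓.
  221 · 113 = 24973: from (10² + 11²)(7² + 8²), take (10·7 − 11·8, 10·8 + 11·7) = (70 − 88, 80 + 77) = (-18, 157); dropping signs (only squares matter) gives (18, 157); check 18² + 157² = 324 + 24649 = 24973 ✓.
  Scale by k = 2: (2·18, 2·157) = (36, 314).
Step 4: Order so x ≤ y and verify: 36² + 314² = 1296 + 98596 = 99892 = n. ✓

n = 99892 = 36² + 314² (one valid representation with x ≤ y).


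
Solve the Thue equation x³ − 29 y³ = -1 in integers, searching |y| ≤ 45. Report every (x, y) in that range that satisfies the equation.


The equation is x³ - 29y³ = -1. For fixed y, x³ = 29·y³ − 1, so a solution requires the RHS to be a perfect cube.
Strategy: iterate y from -45 to 45, compute RHS = 29·y³ − 1, and check whether it is a (positive or negative) perfect cube.
Check small values of y:
  y = 0: RHS = -1 = (-1)³ ⇒ x = -1 works.
  y = 1: RHS = 28 is not a perfect cube.
  y = -1: RHS = -30 is not a perfect cube.
  y = 2: RHS = 231 is not a perfect cube.
  y = -2: RHS = -233 is not a perfect cube.
  y = 3: RHS = 782 is not a perfect cube.
  y = -3: RHS = -784 is not a perfect cube.
Continuing the search up to |y| = 45 finds no further solutions beyond those listed.
Collected solutions: (-1, 0).

Solutions (with |y| ≤ 45): (-1, 0).


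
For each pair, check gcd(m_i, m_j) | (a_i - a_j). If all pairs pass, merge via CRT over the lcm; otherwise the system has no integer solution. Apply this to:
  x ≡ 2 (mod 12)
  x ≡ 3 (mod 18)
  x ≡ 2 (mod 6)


Moduli 12, 18, 6 are not pairwise coprime, so CRT works modulo lcm(m_i) when all pairwise compatibility conditions hold.
Pairwise compatibility: gcd(m_i, m_j) must divide a_i - a_j for every pair.
Merge one congruence at a time:
  Start: x ≡ 2 (mod 12).
  Combine with x ≡ 3 (mod 18): gcd(12, 18) = 6, and 3 - 2 = 1 is NOT divisible by 6.
    ⇒ system is inconsistent (no integer solution).

No solution (the system is inconsistent).


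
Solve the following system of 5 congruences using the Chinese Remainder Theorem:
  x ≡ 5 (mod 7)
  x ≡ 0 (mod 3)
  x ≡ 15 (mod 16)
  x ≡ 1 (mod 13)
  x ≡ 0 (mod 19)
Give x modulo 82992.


Product of moduli M = 7 · 3 · 16 · 13 · 19 = 82992.
Merge one congruence at a time:
  Start: x ≡ 5 (mod 7).
  Combine with x ≡ 0 (mod 3); new modulus lcm = 21.
    Write x = 5 + 7·t and substitute into x ≡ 0 (mod 3): 7·t ≡ 0 − 5 = -5 (mod 3).
    Reduce coefficients mod 3: 1·t ≡ 1 (mod 3).
    So t ≡ 1 (mod 3).
    Then x = 5 + 7·1 = 12, valid modulo lcm(7, 3) = 21: x ≡ 12 (mod 21).
  Combine with x ≡ 15 (mod 16); new modulus lcm = 336.
    Write x = 12 + 21·t and substitute into x ≡ 15 (mod 16): 21·t ≡ 15 − 12 = 3 (mod 16).
    Reduce coefficients mod 16: 5·t ≡ 3 (mod 16).
    The inverse of 5 mod 16 is 13 (since 5·13 = 65 = 4·16 + 1), so t ≡ 13·3 = 39 ≡ 7 (mod 16).
    Then x = 12 + 21·7 = 159, valid modulo lcm(21, 16) = 336: x ≡ 159 (mod 336).
  Combine with x ≡ 1 (mod 13); new modulus lcm = 4368.
    Write x = 159 + 336·t and substitute into x ≡ 1 (mod 13): 336·t ≡ 1 − 159 = -158 (mod 13).
    Reduce coefficients mod 13: 11·t ≡ 11 (mod 13).
    The inverse of 11 mod 13 is 6 (since 11·6 = 66 = 5·13 + 1), so t ≡ 6·11 = 66 ≡ 1 (mod 13).
    Then x = 159 + 336·1 = 495, valid modulo lcm(336, 13) = 4368: x ≡ 495 (mod 4368).
  Combine with x ≡ 0 (mod 19); new modulus lcm = 82992.
    Write x = 495 + 4368·t and substitute into x ≡ 0 (mod 19): 4368·t ≡ 0 − 495 = -495 (mod 19).
    Reduce coefficients mod 19: 17·t ≡ 18 (mod 19).
    The inverse of 17 mod 19 is 9 (since 17·9 = 153 = 8·19 + 1), so t ≡ 9·18 = 162 ≡ 10 (mod 19).
    Then x = 495 + 4368·10 = 44175, valid modulo lcm(4368, 19) = 82992: x ≡ 44175 (mod 82992).
Verify against each original: 44175 mod 7 = 5, 44175 mod 3 = 0, 44175 mod 16 = 15, 44175 mod 13 = 1, 44175 mod 19 = 0.

x ≡ 44175 (mod 82992).


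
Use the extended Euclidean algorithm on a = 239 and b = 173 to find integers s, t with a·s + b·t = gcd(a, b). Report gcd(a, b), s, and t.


Euclidean algorithm on (239, 173) — divide until remainder is 0:
  239 = 1 · 173 + 66
  173 = 2 · 66 + 41
  66 = 1 · 41 + 25
  41 = 1 · 25 + 16
  25 = 1 · 16 + 9
  16 = 1 · 9 + 7
  9 = 1 · 7 + 2
  7 = 3 · 2 + 1
  2 = 2 · 1 + 0
gcd(239, 173) = 1.
Track Bezout coefficients alongside the remainders: start with r₀ = 239 = a·1 + b·0 (s = 1, t = 0) and r₁ = 173 = a·0 + b·1 (s = 0, t = 1); each new remainder r_{k+1} = r_{k-1} − q_k·r_k inherits s_{k+1} = s_{k-1} − q_k·s_k, t_{k+1} = t_{k-1} − q_k·t_k, so r_k = a·s_k + b·t_k at every step:
  q = 1: r = 66, s = 1 − 1·0 = 1, t = 0 − 1·1 = -1  (check: 239·1 + 173·(-1) = 66)
  q = 2: r = 41, s = 0 − 2·1 = -2, t = 1 − 2·(-1) = 3  (check: 239·(-2) + 173·3 = 41)
  q = 1: r = 25, s = 1 − 1·(-2) = 3, t = -1 − 1·3 = -4  (check: 239·3 + 173·(-4) = 25)
  q = 1: r = 16, s = -2 − 1·3 = -5, t = 3 − 1·(-4) = 7  (check: 239·(-5) + 173·7 = 16)
  q = 1: r = 9, s = 3 − 1·(-5) = 8, t = -4 − 1·7 = -11  (check: 239·8 + 173·(-11) = 9)
  q = 1: r = 7, s = -5 − 1·8 = -13, t = 7 − 1·(-11) = 18  (check: 239·(-13) + 173·18 = 7)
  q = 1: r = 2, s = 8 − 1·(-13) = 21, t = -11 − 1·18 = -29  (check: 239·21 + 173·(-29) = 2)
  q = 3: r = 1, s = -13 − 3·21 = -76, t = 18 − 3·(-29) = 105  (check: 239·(-76) + 173·105 = 1)
The row with r = 1 (the gcd) gives the Bezout coefficients s = -76, t = 105.
Result: 239 · (-76) + 173 · (105) = 1.

gcd(239, 173) = 1; s = -76, t = 105 (check: 239·(-76) + 173·105 = 1).


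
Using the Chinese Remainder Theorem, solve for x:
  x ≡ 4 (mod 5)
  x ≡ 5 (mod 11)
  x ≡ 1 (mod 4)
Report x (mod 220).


Moduli 5, 11, 4 are pairwise coprime; by CRT there is a unique solution modulo M = 5 · 11 · 4 = 220.
Solve pairwise, accumulating the modulus:
  Start with x ≡ 4 (mod 5).
  Combine with x ≡ 5 (mod 11): since gcd(5, 11) = 1, we get a unique residue mod 55.
    Write x = 4 + 5·t and substitute into x ≡ 5 (mod 11): 5·t ≡ 5 − 4 = 1 (mod 11).
    The inverse of 5 mod 11 is 9 (since 5·9 = 45 = 4·11 + 1), so t ≡ 9·1 = 9 ≡ 9 (mod 11).
    Then x = 4 + 5·9 = 49, valid modulo lcm(5, 11) = 55: x ≡ 49 (mod 55).
  Combine with x ≡ 1 (mod 4): since gcd(55, 4) = 1, we get a unique residue mod 220.
    Write x = 49 + 55·t and substitute into x ≡ 1 (mod 4): 55·t ≡ 1 − 49 = -48 (mod 4).
    Reduce coefficients mod 4: 3·t ≡ 0 (mod 4).
    The inverse of 3 mod 4 is 3 (since 3·3 = 9 = 2·4 + 1), so t ≡ 3·0 = 0 ≡ 0 (mod 4).
    Then x = 49 + 55·0 = 49, valid modulo lcm(55, 4) = 220: x ≡ 49 (mod 220).
Verify: 49 mod 5 = 4 ✓, 49 mod 11 = 5 ✓, 49 mod 4 = 1 ✓.

x ≡ 49 (mod 220).


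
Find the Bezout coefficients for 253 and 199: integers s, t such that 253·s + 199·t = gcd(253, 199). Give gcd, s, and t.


Euclidean algorithm on (253, 199) — divide until remainder is 0:
  253 = 1 · 199 + 54
  199 = 3 · 54 + 37
  54 = 1 · 37 + 17
  37 = 2 · 17 + 3
  17 = 5 · 3 + 2
  3 = 1 · 2 + 1
  2 = 2 · 1 + 0
gcd(253, 199) = 1.
Track Bezout coefficients alongside the remainders: start with r₀ = 253 = a·1 + b·0 (s = 1, t = 0) and r₁ = 199 = a·0 + b·1 (s = 0, t = 1); each new remainder r_{k+1} = r_{k-1} − q_k·r_k inherits s_{k+1} = s_{k-1} − q_k·s_k, t_{k+1} = t_{k-1} − q_k·t_k, so r_k = a·s_k + b·t_k at every step:
  q = 1: r = 54, s = 1 − 1·0 = 1, t = 0 − 1·1 = -1  (check: 253·1 + 199·(-1) = 54)
  q = 3: r = 37, s = 0 − 3·1 = -3, t = 1 − 3·(-1) = 4  (check: 253·(-3) + 199·4 = 37)
  q = 1: r = 17, s = 1 − 1·(-3) = 4, t = -1 − 1·4 = -5  (check: 253·4 + 199·(-5) = 17)
  q = 2: r = 3, s = -3 − 2·4 = -11, t = 4 − 2·(-5) = 14  (check: 253·(-11) + 199·14 = 3)
  q = 5: r = 2, s = 4 − 5·(-11) = 59, t = -5 − 5·14 = -75  (check: 253·59 + 199·(-75) = 2)
  q = 1: r = 1, s = -11 − 1·59 = -70, t = 14 − 1·(-75) = 89  (check: 253·(-70) + 199·89 = 1)
The row with r = 1 (the gcd) gives the Bezout coefficients s = -70, t = 89.
Result: 253 · (-70) + 199 · (89) = 1.

gcd(253, 199) = 1; s = -70, t = 89 (check: 253·(-70) + 199·89 = 1).


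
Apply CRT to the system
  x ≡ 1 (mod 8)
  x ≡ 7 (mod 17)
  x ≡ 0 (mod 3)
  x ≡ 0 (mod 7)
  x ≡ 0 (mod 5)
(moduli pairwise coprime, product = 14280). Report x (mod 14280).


Product of moduli M = 8 · 17 · 3 · 7 · 5 = 14280.
Merge one congruence at a time:
  Start: x ≡ 1 (mod 8).
  Combine with x ≡ 7 (mod 17); new modulus lcm = 136.
    Write x = 1 + 8·t and substitute into x ≡ 7 (mod 17): 8·t ≡ 7 − 1 = 6 (mod 17).
    The inverse of 8 mod 17 is 15 (since 8·15 = 120 = 7·17 + 1), so t ≡ 15·6 = 90 ≡ 5 (mod 17).
    Then x = 1 + 8·5 = 41, valid modulo lcm(8, 17) = 136: x ≡ 41 (mod 136).
  Combine with x ≡ 0 (mod 3); new modulus lcm = 408.
    Write x = 41 + 136·t and substitute into x ≡ 0 (mod 3): 136·t ≡ 0 − 41 = -41 (mod 3).
    Reduce coefficients mod 3: 1·t ≡ 1 (mod 3).
    So t ≡ 1 (mod 3).
    Then x = 41 + 136·1 = 177, valid modulo lcm(136, 3) = 408: x ≡ 177 (mod 408).
  Combine with x ≡ 0 (mod 7); new modulus lcm = 2856.
    Write x = 177 + 408·t and substitute into x ≡ 0 (mod 7): 408·t ≡ 0 − 177 = -177 (mod 7).
    Reduce coefficients mod 7: 2·t ≡ 5 (mod 7).
    The inverse of 2 mod 7 is 4 (since 2·4 = 8 = 1·7 + 1), so t ≡ 4·5 = 20 ≡ 6 (mod 7).
    Then x = 177 + 408·6 = 2625, valid modulo lcm(408, 7) = 2856: x ≡ 2625 (mod 2856).
  Combine with x ≡ 0 (mod 5); new modulus lcm = 14280.
    Write x = 2625 + 2856·t and substitute into x ≡ 0 (mod 5): 2856·t ≡ 0 − 2625 = -2625 (mod 5).
    Reduce coefficients mod 5: 1·t ≡ 0 (mod 5).
    So t ≡ 0 (mod 5).
    Then x = 2625 + 2856·0 = 2625, valid modulo lcm(2856, 5) = 14280: x ≡ 2625 (mod 14280).
Verify against each original: 2625 mod 8 = 1, 2625 mod 17 = 7, 2625 mod 3 = 0, 2625 mod 7 = 0, 2625 mod 5 = 0.

x ≡ 2625 (mod 14280).


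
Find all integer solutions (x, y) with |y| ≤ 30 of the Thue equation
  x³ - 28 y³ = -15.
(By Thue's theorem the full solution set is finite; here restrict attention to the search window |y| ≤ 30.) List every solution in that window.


The equation is x³ - 28y³ = -15. For fixed y, x³ = 28·y³ − 15, so a solution requires the RHS to be a perfect cube.
Strategy: iterate y from -30 to 30, compute RHS = 28·y³ − 15, and check whether it is a (positive or negative) perfect cube.
Check small values of y:
  y = 0: RHS = -15 is not a perfect cube.
  y = 1: RHS = 13 is not a perfect cube.
  y = -1: RHS = -43 is not a perfect cube.
  y = 2: RHS = 209 is not a perfect cube.
  y = -2: RHS = -239 is not a perfect cube.
  y = 3: RHS = 741 is not a perfect cube.
  y = -3: RHS = -771 is not a perfect cube.
Continuing the search up to |y| = 30 finds no solutions either.
No (x, y) in the scanned range satisfies the equation.

No integer solutions with |y| ≤ 30.


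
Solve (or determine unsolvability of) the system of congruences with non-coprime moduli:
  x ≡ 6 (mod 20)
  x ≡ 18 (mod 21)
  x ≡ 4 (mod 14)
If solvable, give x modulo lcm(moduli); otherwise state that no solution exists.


Moduli 20, 21, 14 are not pairwise coprime, so CRT works modulo lcm(m_i) when all pairwise compatibility conditions hold.
Pairwise compatibility: gcd(m_i, m_j) must divide a_i - a_j for every pair.
Merge one congruence at a time:
  Start: x ≡ 6 (mod 20).
  Combine with x ≡ 18 (mod 21): gcd(20, 21) = 1; 18 - 6 = 12, which IS divisible by 1, so compatible.
    Write x = 6 + 20·t and substitute into x ≡ 18 (mod 21): 20·t ≡ 18 − 6 = 12 (mod 21).
    The inverse of 20 mod 21 is 20 (since 20·20 = 400 = 19·21 + 1), so t ≡ 20·12 = 240 ≡ 9 (mod 21).
    Then x = 6 + 20·9 = 186, valid modulo lcm(20, 21) = 420: x ≡ 186 (mod 420).
  Combine with x ≡ 4 (mod 14): gcd(420, 14) = 14; 4 - 186 = -182, which IS divisible by 14, so compatible.
    Write x = 186 + 420·t and substitute into x ≡ 4 (mod 14): 420·t ≡ 4 − 186 = -182 (mod 14).
    Divide the congruence (and modulus) by g = 14: 30·t ≡ -13 (mod 1).
    Modulo 1 every t works; take t = 0.
    Then x = 186 + 420·0 = 186, valid modulo lcm(420, 14) = 420: x ≡ 186 (mod 420).
Verify: 186 mod 20 = 6, 186 mod 21 = 18, 186 mod 14 = 4.

x ≡ 186 (mod 420).


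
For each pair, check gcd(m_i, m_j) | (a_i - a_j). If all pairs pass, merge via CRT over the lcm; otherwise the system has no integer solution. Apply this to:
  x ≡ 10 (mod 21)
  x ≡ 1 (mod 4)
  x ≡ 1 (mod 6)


Moduli 21, 4, 6 are not pairwise coprime, so CRT works modulo lcm(m_i) when all pairwise compatibility conditions hold.
Pairwise compatibility: gcd(m_i, m_j) must divide a_i - a_j for every pair.
Merge one congruence at a time:
  Start: x ≡ 10 (mod 21).
  Combine with x ≡ 1 (mod 4): gcd(21, 4) = 1; 1 - 10 = -9, which IS divisible by 1, so compatible.
    Write x = 10 + 21·t and substitute into x ≡ 1 (mod 4): 21·t ≡ 1 − 10 = -9 (mod 4).
    Reduce coefficients mod 4: 1·t ≡ 3 (mod 4).
    So t ≡ 3 (mod 4).
    Then x = 10 + 21·3 = 73, valid modulo lcm(21, 4) = 84: x ≡ 73 (mod 84).
  Combine with x ≡ 1 (mod 6): gcd(84, 6) = 6; 1 - 73 = -72, which IS divisible by 6, so compatible.
    Write x = 73 + 84·t and substitute into x ≡ 1 (mod 6): 84·t ≡ 1 − 73 = -72 (mod 6).
    Divide the congruence (and modulus) by g = 6: 14·t ≡ -12 (mod 1).
    Modulo 1 every t works; take t = 0.
    Then x = 73 + 84·0 = 73, valid modulo lcm(84, 6) = 84: x ≡ 73 (mod 84).
Verify: 73 mod 21 = 10, 73 mod 4 = 1, 73 mod 6 = 1.

x ≡ 73 (mod 84).


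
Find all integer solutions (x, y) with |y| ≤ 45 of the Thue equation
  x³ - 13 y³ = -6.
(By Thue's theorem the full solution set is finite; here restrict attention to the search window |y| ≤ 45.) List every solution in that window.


The equation is x³ - 13y³ = -6. For fixed y, x³ = 13·y³ − 6, so a solution requires the RHS to be a perfect cube.
Strategy: iterate y from -45 to 45, compute RHS = 13·y³ − 6, and check whether it is a (positive or negative) perfect cube.
Check small values of y:
  y = 0: RHS = -6 is not a perfect cube.
  y = 1: RHS = 7 is not a perfect cube.
  y = -1: RHS = -19 is not a perfect cube.
  y = 2: RHS = 98 is not a perfect cube.
  y = -2: RHS = -110 is not a perfect cube.
  y = 3: RHS = 345 is not a perfect cube.
  y = -3: RHS = -357 is not a perfect cube.
Continuing the search up to |y| = 45 finds no solutions either.
No (x, y) in the scanned range satisfies the equation.

No integer solutions with |y| ≤ 45.


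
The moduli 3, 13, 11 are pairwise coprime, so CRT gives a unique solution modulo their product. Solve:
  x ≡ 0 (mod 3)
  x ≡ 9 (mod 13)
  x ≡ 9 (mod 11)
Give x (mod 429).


Moduli 3, 13, 11 are pairwise coprime; by CRT there is a unique solution modulo M = 3 · 13 · 11 = 429.
Solve pairwise, accumulating the modulus:
  Start with x ≡ 0 (mod 3).
  Combine with x ≡ 9 (mod 13): since gcd(3, 13) = 1, we get a unique residue mod 39.
    Write x = 0 + 3·t and substitute into x ≡ 9 (mod 13): 3·t ≡ 9 − 0 = 9 (mod 13).
    The inverse of 3 mod 13 is 9 (since 3·9 = 27 = 2·13 + 1), so t ≡ 9·9 = 81 ≡ 3 (mod 13).
    Then x = 0 + 3·3 = 9, valid modulo lcm(3, 13) = 39: x ≡ 9 (mod 39).
  Combine with x ≡ 9 (mod 11): since gcd(39, 11) = 1, we get a unique residue mod 429.
    Write x = 9 + 39·t and substitute into x ≡ 9 (mod 11): 39·t ≡ 9 − 9 = 0 (mod 11).
    Reduce coefficients mod 11: 6·t ≡ 0 (mod 11).
    The inverse of 6 mod 11 is 2 (since 6·2 = 12 = 1·11 + 1), so t ≡ 2·0 = 0 ≡ 0 (mod 11).
    Then x = 9 + 39·0 = 9, valid modulo lcm(39, 11) = 429: x ≡ 9 (mod 429).
Verify: 9 mod 3 = 0 ✓, 9 mod 13 = 9 ✓, 9 mod 11 = 9 ✓.

x ≡ 9 (mod 429).


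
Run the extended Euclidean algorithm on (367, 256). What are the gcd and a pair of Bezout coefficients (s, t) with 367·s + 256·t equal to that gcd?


Euclidean algorithm on (367, 256) — divide until remainder is 0:
  367 = 1 · 256 + 111
  256 = 2 · 111 + 34
  111 = 3 · 34 + 9
  34 = 3 · 9 + 7
  9 = 1 · 7 + 2
  7 = 3 · 2 + 1
  2 = 2 · 1 + 0
gcd(367, 256) = 1.
Track Bezout coefficients alongside the remainders: start with r₀ = 367 = a·1 + b·0 (s = 1, t = 0) and r₁ = 256 = a·0 + b·1 (s = 0, t = 1); each new remainder r_{k+1} = r_{k-1} − q_k·r_k inherits s_{k+1} = s_{k-1} − q_k·s_k, t_{k+1} = t_{k-1} − q_k·t_k, so r_k = a·s_k + b·t_k at every step:
  q = 1: r = 111, s = 1 − 1·0 = 1, t = 0 − 1·1 = -1  (check: 367·1 + 256·(-1) = 111)
  q = 2: r = 34, s = 0 − 2·1 = -2, t = 1 − 2·(-1) = 3  (check: 367·(-2) + 256·3 = 34)
  q = 3: r = 9, s = 1 − 3·(-2) = 7, t = -1 − 3·3 = -10  (check: 367·7 + 256·(-10) = 9)
  q = 3: r = 7, s = -2 − 3·7 = -23, t = 3 − 3·(-10) = 33  (check: 367·(-23) + 256·33 = 7)
  q = 1: r = 2, s = 7 − 1·(-23) = 30, t = -10 − 1·33 = -43  (check: 367·30 + 256·(-43) = 2)
  q = 3: r = 1, s = -23 − 3·30 = -113, t = 33 − 3·(-43) = 162  (check: 367·(-113) + 256·162 = 1)
The row with r = 1 (the gcd) gives the Bezout coefficients s = -113, t = 162.
Result: 367 · (-113) + 256 · (162) = 1.

gcd(367, 256) = 1; s = -113, t = 162 (check: 367·(-113) + 256·162 = 1).


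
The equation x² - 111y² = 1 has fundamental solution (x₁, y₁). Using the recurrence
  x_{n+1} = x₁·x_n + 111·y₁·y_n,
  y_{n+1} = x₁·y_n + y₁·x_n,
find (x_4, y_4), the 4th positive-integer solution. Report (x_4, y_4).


Step 1: Find the fundamental solution (x₁, y₁) of x² - 111y² = 1.
  Expand √111 as a continued fraction. a₀ = ⌊√111⌋ = 10; iterate m_{k+1} = d_k·a_k − m_k, d_{k+1} = (111 − m_{k+1}²)/d_k, a_{k+1} = ⌊(a₀ + m_{k+1})/d_{k+1}⌋ (starting m₀ = 0, d₀ = 1), with convergents p_k = a_k·p_{k-1} + p_{k-2}, q_k = a_k·q_{k-1} + q_{k-2} (p₋₁ = 1, q₋₁ = 0):
  k = 0: a₀ = 10; p₀/q₀ = 10/1; p₀² − 111·q₀² = 100 − 111 = -11.
  k = 1: m = 10, d = 11, a = ⌊(10 + 10)/11⌋ = 1; p/q = (1·10 + 1)/(1·1 + 0) = 11/1; p² − 111·q² = 121 − 111 = 10.
  k = 2: m = 1, d = 10, a = ⌊(10 + 1)/10⌋ = 1; p/q = (1·11 + 10)/(1·1 + 1) = 21/2; p² − 111·q² = 441 − 444 = -3.
  k = 3: m = 9, d = 3, a = ⌊(10 + 9)/3⌋ = 6; p/q = (6·21 + 11)/(6·2 + 1) = 137/13; p² − 111·q² = 18769 − 18759 = 10.
  k = 4: m = 9, d = 10, a = ⌊(10 + 9)/10⌋ = 1; p/q = (1·137 + 21)/(1·13 + 2) = 158/15; p² − 111·q² = 24964 − 24975 = -11.
  k = 5: m = 1, d = 11, a = ⌊(10 + 1)/11⌋ = 1; p/q = (1·158 + 137)/(1·15 + 13) = 295/28; p² − 111·q² = 87025 − 87024 = 1.
  The first convergent with p² − 111·q² = 1 gives the fundamental solution (x₁, y₁) = (295, 28).
Step 2: Apply the recurrence (x_{n+1}, y_{n+1}) = (x₁x_n + 111y₁y_n, x₁y_n + y₁x_n) repeatedly.
  From (x_1, y_1) = (295, 28): x_2 = 295·295 + 111·28·28 = 174049; y_2 = 295·28 + 28·295 = 16520.
  From (x_2, y_2) = (174049, 16520): x_3 = 295·174049 + 111·28·16520 = 102688615; y_3 = 295·16520 + 28·174049 = 9746772.
  From (x_3, y_3) = (102688615, 9746772): x_4 = 295·102688615 + 111·28·9746772 = 60586108801; y_4 = 295·9746772 + 28·102688615 = 5750578960.
Step 3: Verify x_4² - 111·y_4² = 3670676579646609657601 - 3670676579646609657600 = 1 (should be 1). ✓

(x_1, y_1) = (295, 28); (x_4, y_4) = (60586108801, 5750578960).


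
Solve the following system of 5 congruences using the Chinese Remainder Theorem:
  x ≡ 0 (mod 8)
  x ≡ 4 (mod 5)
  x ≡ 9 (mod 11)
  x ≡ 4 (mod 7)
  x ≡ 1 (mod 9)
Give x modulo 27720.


Product of moduli M = 8 · 5 · 11 · 7 · 9 = 27720.
Merge one congruence at a time:
  Start: x ≡ 0 (mod 8).
  Combine with x ≡ 4 (mod 5); new modulus lcm = 40.
    Write x = 0 + 8·t and substitute into x ≡ 4 (mod 5): 8·t ≡ 4 − 0 = 4 (mod 5).
    Reduce coefficients mod 5: 3·t ≡ 4 (mod 5).
    The inverse of 3 mod 5 is 2 (since 3·2 = 6 = 1·5 + 1), so t ≡ 2·4 = 8 ≡ 3 (mod 5).
    Then x = 0 + 8·3 = 24, valid modulo lcm(8, 5) = 40: x ≡ 24 (mod 40).
  Combine with x ≡ 9 (mod 11); new modulus lcm = 440.
    Write x = 24 + 40·t and substitute into x ≡ 9 (mod 11): 40·t ≡ 9 − 24 = -15 (mod 11).
    Reduce coefficients mod 11: 7·t ≡ 7 (mod 11).
    The inverse of 7 mod 11 is 8 (since 7·8 = 56 = 5·11 + 1), so t ≡ 8·7 = 56 ≡ 1 (mod 11).
    Then x = 24 + 40·1 = 64, valid modulo lcm(40, 11) = 440: x ≡ 64 (mod 440).
  Combine with x ≡ 4 (mod 7); new modulus lcm = 3080.
    Write x = 64 + 440·t and substitute into x ≡ 4 (mod 7): 440·t ≡ 4 − 64 = -60 (mod 7).
    Reduce coefficients mod 7: 6·t ≡ 3 (mod 7).
    The inverse of 6 mod 7 is 6 (since 6·6 = 36 = 5·7 + 1), so t ≡ 6·3 = 18 ≡ 4 (mod 7).
    Then x = 64 + 440·4 = 1824, valid modulo lcm(440, 7) = 3080: x ≡ 1824 (mod 3080).
  Combine with x ≡ 1 (mod 9); new modulus lcm = 27720.
    Write x = 1824 + 3080·t and substitute into x ≡ 1 (mod 9): 3080·t ≡ 1 − 1824 = -1823 (mod 9).
    Reduce coefficients mod 9: 2·t ≡ 4 (mod 9).
    The inverse of 2 mod 9 is 5 (since 2·5 = 10 = 1·9 + 1), so t ≡ 5·4 = 20 ≡ 2 (mod 9).
    Then x = 1824 + 3080·2 = 7984, valid modulo lcm(3080, 9) = 27720: x ≡ 7984 (mod 27720).
Verify against each original: 7984 mod 8 = 0, 7984 mod 5 = 4, 7984 mod 11 = 9, 7984 mod 7 = 4, 7984 mod 9 = 1.

x ≡ 7984 (mod 27720).


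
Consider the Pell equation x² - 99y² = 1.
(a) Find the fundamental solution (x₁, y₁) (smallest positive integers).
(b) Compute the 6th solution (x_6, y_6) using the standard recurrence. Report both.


Step 1: Find the fundamental solution (x₁, y₁) of x² - 99y² = 1.
  Expand √99 as a continued fraction. a₀ = ⌊√99⌋ = 9; iterate m_{k+1} = d_k·a_k − m_k, d_{k+1} = (99 − m_{k+1}²)/d_k, a_{k+1} = ⌊(a₀ + m_{k+1})/d_{k+1}⌋ (starting m₀ = 0, d₀ = 1), with convergents p_k = a_k·p_{k-1} + p_{k-2}, q_k = a_k·q_{k-1} + q_{k-2} (p₋₁ = 1, q₋₁ = 0):
  k = 0: a₀ = 9; p₀/q₀ = 9/1; p₀² − 99·q₀² = 81 − 99 = -18.
  k = 1: m = 9, d = 18, a = ⌊(9 + 9)/18⌋ = 1; p/q = (1·9 + 1)/(1·1 + 0) = 10/1; p² − 99·q² = 100 − 99 = 1.
  The first convergent with p² − 99·q² = 1 gives the fundamental solution (x₁, y₁) = (10, 1).
Step 2: Apply the recurrence (x_{n+1}, y_{n+1}) = (x₁x_n + 99y₁y_n, x₁y_n + y₁x_n) repeatedly.
  From (x_1, y_1) = (10, 1): x_2 = 10·10 + 99·1·1 = 199; y_2 = 10·1 + 1·10 = 20.
  From (x_2, y_2) = (199, 20): x_3 = 10·199 + 99·1·20 = 3970; y_3 = 10·20 + 1·199 = 399.
  From (x_3, y_3) = (3970, 399): x_4 = 10·3970 + 99·1·399 = 79201; y_4 = 10·399 + 1·3970 = 7960.
  From (x_4, y_4) = (79201, 7960): x_5 = 10·79201 + 99·1·7960 = 1580050; y_5 = 10·7960 + 1·79201 = 158801.
  From (x_5, y_5) = (1580050, 158801): x_6 = 10·1580050 + 99·1·158801 = 31521799; y_6 = 10·158801 + 1·1580050 = 3168060.
Step 3: Verify x_6² - 99·y_6² = 993623812196401 - 993623812196400 = 1 (should be 1). ✓

(x_1, y_1) = (10, 1); (x_6, y_6) = (31521799, 3168060).
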